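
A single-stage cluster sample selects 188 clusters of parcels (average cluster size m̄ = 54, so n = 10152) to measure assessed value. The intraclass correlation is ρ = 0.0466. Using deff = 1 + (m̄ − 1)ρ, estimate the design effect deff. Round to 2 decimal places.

3.47

deff = 1 + (54 − 1)·0.0466 = 1 + 2.4698 = 3.4698.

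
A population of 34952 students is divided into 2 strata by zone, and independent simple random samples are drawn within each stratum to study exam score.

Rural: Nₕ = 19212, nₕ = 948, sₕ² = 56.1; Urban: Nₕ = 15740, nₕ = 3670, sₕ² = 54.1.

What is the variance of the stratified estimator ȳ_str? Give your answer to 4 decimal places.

Var(ȳ_str) = Σₕ Wₕ²(1 − fₕ)sₕ²/nₕ with Wₕ = Nₕ/N, N = 34952.
Rural: Wₕ = 0.54966812; term = 0.54966812²·(1 − 0.04934416)·56.1/948 = 0.016997261.
Urban: Wₕ = 0.45033188; term = 0.45033188²·(1 − 0.23316391)·54.1/3670 = 0.0022924461.
Sum = 0.019289707.

0.0193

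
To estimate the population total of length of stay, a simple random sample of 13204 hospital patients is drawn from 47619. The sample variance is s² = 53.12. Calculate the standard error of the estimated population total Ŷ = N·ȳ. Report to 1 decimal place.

Var(Ŷ) = N²·Var(ȳ) = N²·(1 − n/N)·s²/n.
f = 13204/47619 = 0.27728428; Var(ȳ) = 0.72271572·53.12/13204 = 0.0029075022.
Var(Ŷ) = 47619² · 0.0029075022 = 6.5929623 × 10^6.
SE(Ŷ) = √(6.5929623 × 10^6) = 2567.7.

2567.7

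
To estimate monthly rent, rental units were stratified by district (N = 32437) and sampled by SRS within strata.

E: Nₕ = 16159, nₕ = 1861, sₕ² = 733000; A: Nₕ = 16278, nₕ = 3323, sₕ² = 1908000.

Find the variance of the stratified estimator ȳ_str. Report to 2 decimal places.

Var(ȳ_str) = Σₕ Wₕ²(1 − fₕ)sₕ²/nₕ with Wₕ = Nₕ/N, N = 32437.
E: Wₕ = 0.49816568; term = 0.49816568²·(1 − 0.11516802)·733000/1861 = 86.490023.
A: Wₕ = 0.50183432; term = 0.50183432²·(1 − 0.20414056)·1908000/3323 = 115.0814.
Sum = 201.57142.

201.57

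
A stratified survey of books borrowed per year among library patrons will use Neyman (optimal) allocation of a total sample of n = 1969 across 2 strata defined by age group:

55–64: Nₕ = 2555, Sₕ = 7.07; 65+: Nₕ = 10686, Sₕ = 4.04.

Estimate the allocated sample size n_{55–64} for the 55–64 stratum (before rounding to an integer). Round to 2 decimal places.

Neyman allocation: nₕ = n·NₕSₕ / Σⱼ NⱼSⱼ.
Σ NⱼSⱼ = 2555·7.07 + 10686·4.04 = 61235.29.
n_{55–64} = 1969·2555·7.07 / 61235.29 = 580.84.

580.84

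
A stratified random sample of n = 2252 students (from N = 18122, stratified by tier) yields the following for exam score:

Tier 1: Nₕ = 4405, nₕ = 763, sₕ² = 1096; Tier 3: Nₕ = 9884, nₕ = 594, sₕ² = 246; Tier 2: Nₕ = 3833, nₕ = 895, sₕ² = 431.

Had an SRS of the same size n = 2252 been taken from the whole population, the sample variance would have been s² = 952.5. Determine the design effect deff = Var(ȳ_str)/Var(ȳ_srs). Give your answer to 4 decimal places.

0.5467

Var(ȳ_str) = Σ Wₕ²(1−fₕ)sₕ²/nₕ with Wₕ = Nₕ/18122:
  Tier 1: (4405/18122)²·(1−763/4405)·1096/763 = 0.070171315
  Tier 3: (9884/18122)²·(1−594/9884)·246/594 = 0.11579368
  Tier 2: (3833/18122)²·(1−895/3833)·431/895 = 0.016513251
  → Var(ȳ_str) = 0.20247825.
Var(ȳ_srs) = (1 − 2252/18122)·952.5/2252 = 0.37039695.
deff = 0.20247825 / 0.37039695 = 0.5467.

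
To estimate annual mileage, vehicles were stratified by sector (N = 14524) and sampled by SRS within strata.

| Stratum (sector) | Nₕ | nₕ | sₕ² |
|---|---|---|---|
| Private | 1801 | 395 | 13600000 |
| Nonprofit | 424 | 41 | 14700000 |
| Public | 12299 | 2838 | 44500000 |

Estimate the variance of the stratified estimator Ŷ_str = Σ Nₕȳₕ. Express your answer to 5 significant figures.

Var(Ŷ_str) = Σₕ Nₕ²(1 − fₕ)sₕ²/nₕ.
Private: 1801²·(1 − 395/1801)·13600000/395 = 8.7184814 × 10^10.
Nonprofit: 424²·(1 − 41/424)·14700000/41 = 5.8223473 × 10^10.
Public: 12299²·(1 − 2838/12299)·44500000/2838 = 1.8245445 × 10^12.
Sum = 1.9699528 × 10^12.

1.9700 × 10^12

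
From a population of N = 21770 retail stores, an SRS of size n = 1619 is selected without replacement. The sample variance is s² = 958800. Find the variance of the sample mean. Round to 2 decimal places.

548.18

Under SRS without replacement, Var(ȳ) = (1 − f)·s²/n with f = n/N = 1619/21770 = 0.07436840.
Var(ȳ) = (1 − 0.07436840)·958800/1619 = 0.92563160·592.21742 = 548.17516.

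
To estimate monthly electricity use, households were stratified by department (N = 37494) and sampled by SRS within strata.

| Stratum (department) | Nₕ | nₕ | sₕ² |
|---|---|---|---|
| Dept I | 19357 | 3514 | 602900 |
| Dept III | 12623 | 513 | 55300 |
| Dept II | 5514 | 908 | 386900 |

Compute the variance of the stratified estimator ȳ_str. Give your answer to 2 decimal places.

56.85

Var(ȳ_str) = Σₕ Wₕ²(1 − fₕ)sₕ²/nₕ with Wₕ = Nₕ/N, N = 37494.
Dept I: Wₕ = 0.51626927; term = 0.51626927²·(1 − 0.18153640)·602900/3514 = 37.427899.
Dept III: Wₕ = 0.33666720; term = 0.33666720²·(1 − 0.04064010)·55300/513 = 11.721709.
Dept II: Wₕ = 0.14706353; term = 0.14706353²·(1 − 0.16467174)·386900/908 = 7.6980376.
Sum = 56.847646.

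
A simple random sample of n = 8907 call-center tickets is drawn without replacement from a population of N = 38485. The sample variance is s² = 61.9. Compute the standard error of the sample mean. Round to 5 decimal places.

0.07308

Under SRS without replacement, Var(ȳ) = (1 − f)·s²/n with f = n/N = 8907/38485 = 0.23144082.
Var(ȳ) = (1 − 0.23144082)·61.9/8907 = 0.76855918·0.0069495902 = 0.0053411713.
SE(ȳ) = √(0.0053411713) = 0.07308.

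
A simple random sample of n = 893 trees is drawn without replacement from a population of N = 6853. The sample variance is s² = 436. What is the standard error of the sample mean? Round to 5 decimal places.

Under SRS without replacement, Var(ȳ) = (1 − f)·s²/n with f = n/N = 893/6853 = 0.13030789.
Var(ȳ) = (1 − 0.13030789)·436/893 = 0.86969211·0.48824188 = 0.42462011.
SE(ȳ) = √(0.42462011) = 0.65163.

0.65163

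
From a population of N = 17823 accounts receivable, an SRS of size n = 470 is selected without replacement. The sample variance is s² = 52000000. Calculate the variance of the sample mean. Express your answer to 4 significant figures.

Under SRS without replacement, Var(ȳ) = (1 − f)·s²/n with f = n/N = 470/17823 = 0.02637042.
Var(ȳ) = (1 − 0.02637042)·52000000/470 = 0.97362958·110638.3 = 107720.72.

107700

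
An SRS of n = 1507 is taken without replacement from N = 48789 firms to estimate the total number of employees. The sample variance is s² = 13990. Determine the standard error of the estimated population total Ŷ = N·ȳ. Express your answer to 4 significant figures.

Var(Ŷ) = N²·Var(ȳ) = N²·(1 − n/N)·s²/n.
f = 1507/48789 = 0.03088811; Var(ȳ) = 0.96911189·13990/1507 = 8.9965994.
Var(Ŷ) = 48789² · 8.9965994 = 2.1415204 × 10^10.
SE(Ŷ) = √(2.1415204 × 10^10) = 146300.

146300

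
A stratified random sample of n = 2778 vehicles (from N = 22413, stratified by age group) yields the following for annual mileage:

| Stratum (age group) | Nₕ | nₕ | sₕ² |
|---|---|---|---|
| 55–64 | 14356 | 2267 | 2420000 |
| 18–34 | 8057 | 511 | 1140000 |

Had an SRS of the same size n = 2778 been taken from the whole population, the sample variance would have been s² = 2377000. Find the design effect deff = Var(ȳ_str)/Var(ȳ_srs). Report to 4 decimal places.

0.8522

Var(ȳ_str) = Σ Wₕ²(1−fₕ)sₕ²/nₕ with Wₕ = Nₕ/22413:
  55–64: (14356/22413)²·(1−2267/14356)·2420000/2267 = 368.79726
  18–34: (8057/22413)²·(1−511/8057)·1140000/511 = 270.00645
  → Var(ȳ_str) = 638.80371.
Var(ȳ_srs) = (1 − 2778/22413)·2377000/2778 = 749.59703.
deff = 638.80371 / 749.59703 = 0.8522.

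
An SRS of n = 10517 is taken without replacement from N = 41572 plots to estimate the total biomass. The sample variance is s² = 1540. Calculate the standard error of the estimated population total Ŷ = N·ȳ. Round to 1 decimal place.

13749.3

Var(Ŷ) = N²·Var(ȳ) = N²·(1 − n/N)·s²/n.
f = 10517/41572 = 0.25298278; Var(ȳ) = 0.74701722·1540/10517 = 0.10938543.
Var(Ŷ) = 41572² · 0.10938543 = 1.8904331 × 10^8.
SE(Ŷ) = √(1.8904331 × 10^8) = 13749.3.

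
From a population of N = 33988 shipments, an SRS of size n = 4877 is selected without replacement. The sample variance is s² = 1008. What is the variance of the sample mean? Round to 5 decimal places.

0.17703

Under SRS without replacement, Var(ȳ) = (1 − f)·s²/n with f = n/N = 4877/33988 = 0.14349182.
Var(ȳ) = (1 − 0.14349182)·1008/4877 = 0.85650818·0.20668444 = 0.17702691.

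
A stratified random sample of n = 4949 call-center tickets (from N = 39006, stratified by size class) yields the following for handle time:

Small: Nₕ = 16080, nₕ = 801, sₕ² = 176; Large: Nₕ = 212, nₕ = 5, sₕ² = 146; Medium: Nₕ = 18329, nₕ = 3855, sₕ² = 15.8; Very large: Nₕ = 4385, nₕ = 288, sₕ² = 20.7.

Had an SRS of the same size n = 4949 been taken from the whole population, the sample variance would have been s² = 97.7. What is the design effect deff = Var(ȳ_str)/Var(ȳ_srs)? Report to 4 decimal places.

Var(ȳ_str) = Σ Wₕ²(1−fₕ)sₕ²/nₕ with Wₕ = Nₕ/39006:
  Small: (16080/39006)²·(1−801/16080)·176/801 = 0.0354812
  Large: (212/39006)²·(1−5/212)·146/5 = 8.4222131 × 10^-4
  Medium: (18329/39006)²·(1−3855/18329)·15.8/3855 = 7.1465627 × 10^-4
  Very large: (4385/39006)²·(1−288/4385)·20.7/288 = 8.4869293 × 10^-4
  → Var(ȳ_str) = 0.037886771.
Var(ȳ_srs) = (1 − 4949/39006)·97.7/4949 = 0.017236619.
deff = 0.037886771 / 0.017236619 = 2.1980.

2.1980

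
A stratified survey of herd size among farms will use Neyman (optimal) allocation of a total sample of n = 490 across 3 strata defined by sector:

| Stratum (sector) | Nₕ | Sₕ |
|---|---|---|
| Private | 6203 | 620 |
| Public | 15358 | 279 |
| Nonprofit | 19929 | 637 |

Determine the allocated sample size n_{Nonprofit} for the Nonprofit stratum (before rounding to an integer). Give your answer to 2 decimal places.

Neyman allocation: nₕ = n·NₕSₕ / Σⱼ NⱼSⱼ.
Σ NⱼSⱼ = 6203·620 + 15358·279 + 19929·637 = 2.0825515 × 10^7.
n_{Nonprofit} = 490·19929·637 / (2.0825515 × 10^7) = 298.69.

298.69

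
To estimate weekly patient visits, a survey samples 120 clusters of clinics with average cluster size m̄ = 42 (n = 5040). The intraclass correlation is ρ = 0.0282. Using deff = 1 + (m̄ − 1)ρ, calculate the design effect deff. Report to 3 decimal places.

2.156

deff = 1 + (42 − 1)·0.0282 = 1 + 1.1562 = 2.1562.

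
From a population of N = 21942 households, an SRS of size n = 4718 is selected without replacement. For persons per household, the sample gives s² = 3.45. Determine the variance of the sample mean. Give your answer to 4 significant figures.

5.740 × 10^-4

Under SRS without replacement, Var(ȳ) = (1 − f)·s²/n with f = n/N = 4718/21942 = 0.21502142.
Var(ȳ) = (1 − 0.21502142)·3.45/4718 = 0.78497858·7.3124205 × 10^-4 = 5.7400935 × 10^-4.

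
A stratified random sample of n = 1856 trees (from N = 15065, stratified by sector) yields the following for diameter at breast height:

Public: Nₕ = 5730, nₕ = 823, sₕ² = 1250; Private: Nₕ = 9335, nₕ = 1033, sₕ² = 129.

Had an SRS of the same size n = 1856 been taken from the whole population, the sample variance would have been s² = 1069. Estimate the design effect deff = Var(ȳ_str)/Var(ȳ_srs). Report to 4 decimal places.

0.4570

Var(ȳ_str) = Σ Wₕ²(1−fₕ)sₕ²/nₕ with Wₕ = Nₕ/15065:
  Public: (5730/15065)²·(1−823/5730)·1250/823 = 0.18816662
  Private: (9335/15065)²·(1−1033/9335)·129/1033 = 0.042643041
  → Var(ȳ_str) = 0.23080966.
Var(ȳ_srs) = (1 − 1856/15065)·1069/1856 = 0.50501065.
deff = 0.23080966 / 0.50501065 = 0.4570.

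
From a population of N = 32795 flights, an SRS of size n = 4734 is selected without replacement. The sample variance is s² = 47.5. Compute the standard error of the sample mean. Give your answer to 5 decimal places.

0.09266

Under SRS without replacement, Var(ȳ) = (1 − f)·s²/n with f = n/N = 4734/32795 = 0.14435127.
Var(ȳ) = (1 − 0.14435127)·47.5/4734 = 0.85564873·0.010033798 = 0.0085854065.
SE(ȳ) = √(0.0085854065) = 0.09266.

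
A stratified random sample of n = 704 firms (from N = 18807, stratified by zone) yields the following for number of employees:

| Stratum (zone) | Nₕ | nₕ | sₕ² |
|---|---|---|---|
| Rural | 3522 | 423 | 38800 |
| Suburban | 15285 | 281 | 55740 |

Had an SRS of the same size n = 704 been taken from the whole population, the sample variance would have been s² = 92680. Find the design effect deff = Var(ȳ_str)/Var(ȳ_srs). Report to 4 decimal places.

Var(ȳ_str) = Σ Wₕ²(1−fₕ)sₕ²/nₕ with Wₕ = Nₕ/18807:
  Rural: (3522/18807)²·(1−423/3522)·38800/423 = 2.8305005
  Suburban: (15285/18807)²·(1−281/15285)·55740/281 = 128.61573
  → Var(ȳ_str) = 131.44623.
Var(ȳ_srs) = (1 − 704/18807)·92680/704 = 126.71977.
deff = 131.44623 / 126.71977 = 1.0373.

1.0373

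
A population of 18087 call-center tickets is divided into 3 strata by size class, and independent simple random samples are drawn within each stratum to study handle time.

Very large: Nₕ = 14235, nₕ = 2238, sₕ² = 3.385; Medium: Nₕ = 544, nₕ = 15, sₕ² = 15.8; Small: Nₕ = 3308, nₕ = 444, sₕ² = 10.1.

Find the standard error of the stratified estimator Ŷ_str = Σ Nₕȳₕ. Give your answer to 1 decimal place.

881.4

Var(Ŷ_str) = Σₕ Nₕ²(1 − fₕ)sₕ²/nₕ.
Very large: 14235²·(1 − 2238/14235)·3.385/2238 = 258302.57.
Medium: 544²·(1 − 15/544)·15.8/15 = 303124.05.
Small: 3308²·(1 − 444/3308)·10.1/444 = 215514.71.
Sum = 776941.33.
SE = √(776941.33) = 881.4.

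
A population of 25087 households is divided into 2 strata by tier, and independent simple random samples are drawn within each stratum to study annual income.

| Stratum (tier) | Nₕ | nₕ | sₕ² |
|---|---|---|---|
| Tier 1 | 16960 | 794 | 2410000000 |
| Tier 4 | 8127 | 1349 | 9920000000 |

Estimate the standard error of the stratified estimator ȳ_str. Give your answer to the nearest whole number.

1402

Var(ȳ_str) = Σₕ Wₕ²(1 − fₕ)sₕ²/nₕ with Wₕ = Nₕ/N, N = 25087.
Tier 1: Wₕ = 0.67604736; term = 0.67604736²·(1 − 0.04681604)·2410000000/794 = 1.3222924 × 10^6.
Tier 4: Wₕ = 0.32395264; term = 0.32395264²·(1 − 0.16598991)·9920000000/1349 = 643626.75.
Sum = 1.9659192 × 10^6.
SE = √(1.9659192 × 10^6) = 1402.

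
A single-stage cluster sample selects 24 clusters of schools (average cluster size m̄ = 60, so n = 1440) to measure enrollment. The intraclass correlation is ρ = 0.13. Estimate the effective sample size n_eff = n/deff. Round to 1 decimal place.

166.1

deff = 1 + (60 − 1)·0.13 = 1 + 7.67 = 8.67.
n_eff = 1440 / 8.67 = 166.1.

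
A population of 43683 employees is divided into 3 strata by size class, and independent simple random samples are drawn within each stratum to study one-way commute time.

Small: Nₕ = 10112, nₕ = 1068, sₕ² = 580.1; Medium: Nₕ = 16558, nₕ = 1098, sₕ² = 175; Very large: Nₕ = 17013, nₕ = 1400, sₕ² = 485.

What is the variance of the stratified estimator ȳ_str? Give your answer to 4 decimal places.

0.0956

Var(ȳ_str) = Σₕ Wₕ²(1 − fₕ)sₕ²/nₕ with Wₕ = Nₕ/N, N = 43683.
Small: Wₕ = 0.23148593; term = 0.23148593²·(1 − 0.10561709)·580.1/1068 = 0.026031807.
Medium: Wₕ = 0.37904906; term = 0.37904906²·(1 − 0.06631236)·175/1098 = 0.021381007.
Very large: Wₕ = 0.38946501; term = 0.38946501²·(1 − 0.08229001)·485/1400 = 0.048223203.
Sum = 0.095636017.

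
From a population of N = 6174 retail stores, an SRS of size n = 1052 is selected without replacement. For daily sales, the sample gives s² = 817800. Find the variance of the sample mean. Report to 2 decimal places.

Under SRS without replacement, Var(ȳ) = (1 − f)·s²/n with f = n/N = 1052/6174 = 0.17039197.
Var(ȳ) = (1 − 0.17039197)·817800/1052 = 0.82960803·777.37643 = 644.91773.

644.92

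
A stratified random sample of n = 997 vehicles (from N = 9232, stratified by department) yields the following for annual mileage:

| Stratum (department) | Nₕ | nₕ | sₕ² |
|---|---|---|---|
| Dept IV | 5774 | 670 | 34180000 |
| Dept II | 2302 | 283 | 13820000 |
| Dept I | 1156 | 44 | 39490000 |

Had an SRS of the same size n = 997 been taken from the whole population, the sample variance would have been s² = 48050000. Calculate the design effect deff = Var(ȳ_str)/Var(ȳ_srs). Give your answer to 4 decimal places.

Var(ȳ_str) = Σ Wₕ²(1−fₕ)sₕ²/nₕ with Wₕ = Nₕ/9232:
  Dept IV: (5774/9232)²·(1−670/5774)·34180000/670 = 17639.778
  Dept II: (2302/9232)²·(1−283/2302)·13820000/283 = 2663.003
  Dept I: (1156/9232)²·(1−44/1156)·39490000/44 = 13536.472
  → Var(ȳ_str) = 33839.253.
Var(ȳ_srs) = (1 − 997/9232)·48050000/997 = 42989.861.
deff = 33839.253 / 42989.861 = 0.7871.

0.7871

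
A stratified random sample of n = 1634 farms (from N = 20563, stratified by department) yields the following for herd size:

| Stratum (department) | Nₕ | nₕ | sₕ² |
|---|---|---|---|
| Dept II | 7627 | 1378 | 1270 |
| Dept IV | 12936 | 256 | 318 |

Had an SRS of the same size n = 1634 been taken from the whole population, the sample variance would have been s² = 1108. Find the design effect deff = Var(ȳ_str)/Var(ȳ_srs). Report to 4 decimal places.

0.9384

Var(ȳ_str) = Σ Wₕ²(1−fₕ)sₕ²/nₕ with Wₕ = Nₕ/20563:
  Dept II: (7627/20563)²·(1−1378/7627)·1270/1378 = 0.10388332
  Dept IV: (12936/20563)²·(1−256/12936)·318/256 = 0.48187397
  → Var(ȳ_str) = 0.58575729.
Var(ȳ_srs) = (1 − 1634/20563)·1108/1634 = 0.62420739.
deff = 0.58575729 / 0.62420739 = 0.9384.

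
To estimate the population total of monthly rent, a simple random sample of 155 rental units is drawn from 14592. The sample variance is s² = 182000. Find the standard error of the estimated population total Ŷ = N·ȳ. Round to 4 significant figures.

497400

Var(Ŷ) = N²·Var(ȳ) = N²·(1 − n/N)·s²/n.
f = 155/14592 = 0.01062226; Var(ȳ) = 0.98937774·182000/155 = 1161.721.
Var(Ŷ) = 14592² · 1161.721 = 2.4736114 × 10^11.
SE(Ŷ) = √(2.4736114 × 10^11) = 497400.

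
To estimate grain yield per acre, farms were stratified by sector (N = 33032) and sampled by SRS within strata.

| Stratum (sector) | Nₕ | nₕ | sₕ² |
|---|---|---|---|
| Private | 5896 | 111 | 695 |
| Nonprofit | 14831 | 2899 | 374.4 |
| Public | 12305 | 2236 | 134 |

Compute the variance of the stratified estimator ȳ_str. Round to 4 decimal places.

0.2235

Var(ȳ_str) = Σₕ Wₕ²(1 − fₕ)sₕ²/nₕ with Wₕ = Nₕ/N, N = 33032.
Private: Wₕ = 0.17849358; term = 0.17849358²·(1 − 0.01882632)·695/111 = 0.19572798.
Nonprofit: Wₕ = 0.44898886; term = 0.44898886²·(1 − 0.19546895)·374.4/2899 = 0.020946022.
Public: Wₕ = 0.37251756; term = 0.37251756²·(1 − 0.18171475)·134/2236 = 0.0068050484.
Sum = 0.22347905.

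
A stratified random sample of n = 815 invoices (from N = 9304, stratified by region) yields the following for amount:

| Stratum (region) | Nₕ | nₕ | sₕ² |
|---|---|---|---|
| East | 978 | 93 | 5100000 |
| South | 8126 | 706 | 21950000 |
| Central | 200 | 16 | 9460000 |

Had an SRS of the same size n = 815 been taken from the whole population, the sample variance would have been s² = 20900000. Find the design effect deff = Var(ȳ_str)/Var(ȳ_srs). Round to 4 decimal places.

Var(ȳ_str) = Σ Wₕ²(1−fₕ)sₕ²/nₕ with Wₕ = Nₕ/9304:
  East: (978/9304)²·(1−93/978)·5100000/93 = 548.31478
  South: (8126/9304)²·(1−706/8126)·21950000/706 = 21655.646
  Central: (200/9304)²·(1−16/200)·9460000/16 = 251.35039
  → Var(ȳ_str) = 22455.311.
Var(ȳ_srs) = (1 − 815/9304)·20900000/815 = 23397.826.
deff = 22455.311 / 23397.826 = 0.9597.

0.9597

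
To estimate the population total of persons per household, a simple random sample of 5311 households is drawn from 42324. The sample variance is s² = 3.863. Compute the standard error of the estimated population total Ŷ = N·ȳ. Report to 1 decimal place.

1067.4

Var(Ŷ) = N²·Var(ȳ) = N²·(1 − n/N)·s²/n.
f = 5311/42324 = 0.12548436; Var(ȳ) = 0.87451564·3.863/5311 = 6.3608622 × 10^-4.
Var(Ŷ) = 42324² · (6.3608622 × 10^-4) = 1.1394346 × 10^6.
SE(Ŷ) = √(1.1394346 × 10^6) = 1067.4.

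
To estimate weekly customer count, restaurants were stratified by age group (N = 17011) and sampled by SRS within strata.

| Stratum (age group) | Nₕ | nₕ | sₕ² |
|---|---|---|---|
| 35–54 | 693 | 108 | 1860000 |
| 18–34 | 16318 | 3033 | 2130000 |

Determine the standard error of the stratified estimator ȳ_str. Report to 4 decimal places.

23.4571

Var(ȳ_str) = Σₕ Wₕ²(1 − fₕ)sₕ²/nₕ with Wₕ = Nₕ/N, N = 17011.
35–54: Wₕ = 0.04073835; term = 0.04073835²·(1 − 0.15584416)·1860000/108 = 24.127849.
18–34: Wₕ = 0.95926165; term = 0.95926165²·(1 − 0.18586837)·2130000/3033 = 526.10932.
Sum = 550.23717.
SE = √(550.23717) = 23.4571.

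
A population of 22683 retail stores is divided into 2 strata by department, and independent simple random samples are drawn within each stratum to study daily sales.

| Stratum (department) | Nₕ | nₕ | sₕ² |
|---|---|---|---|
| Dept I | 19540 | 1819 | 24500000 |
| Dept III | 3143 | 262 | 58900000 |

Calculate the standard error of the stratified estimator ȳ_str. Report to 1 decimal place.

Var(ȳ_str) = Σₕ Wₕ²(1 − fₕ)sₕ²/nₕ with Wₕ = Nₕ/N, N = 22683.
Dept I: Wₕ = 0.86143808; term = 0.86143808²·(1 − 0.09309110)·24500000/1819 = 9064.5278.
Dept III: Wₕ = 0.13856192; term = 0.13856192²·(1 − 0.08335985)·58900000/262 = 3956.4042.
Sum = 13020.932.
SE = √(13020.932) = 114.1.

114.1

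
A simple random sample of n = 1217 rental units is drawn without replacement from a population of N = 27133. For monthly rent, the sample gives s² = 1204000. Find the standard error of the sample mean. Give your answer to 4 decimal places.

Under SRS without replacement, Var(ȳ) = (1 − f)·s²/n with f = n/N = 1217/27133 = 0.04485313.
Var(ȳ) = (1 − 0.04485313)·1204000/1217 = 0.95514687·989.318 = 944.94399.
SE(ȳ) = √(944.94399) = 30.7399.

30.7399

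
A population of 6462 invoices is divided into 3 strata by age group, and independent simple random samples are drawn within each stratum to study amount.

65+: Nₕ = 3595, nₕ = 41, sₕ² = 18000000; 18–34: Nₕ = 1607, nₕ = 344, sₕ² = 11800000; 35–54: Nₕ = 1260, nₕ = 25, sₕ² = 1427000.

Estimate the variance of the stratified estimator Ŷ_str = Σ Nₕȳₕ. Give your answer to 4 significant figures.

5.768 × 10^12

Var(Ŷ_str) = Σₕ Nₕ²(1 − fₕ)sₕ²/nₕ.
65+: 3595²·(1 − 41/3595)·18000000/41 = 5.6092522 × 10^12.
18–34: 1607²·(1 − 344/1607)·11800000/344 = 6.9621406 × 10^10.
35–54: 1260²·(1 − 25/1260)·1427000/25 = 8.8822188 × 10^10.
Sum = 5.7676958 × 10^12.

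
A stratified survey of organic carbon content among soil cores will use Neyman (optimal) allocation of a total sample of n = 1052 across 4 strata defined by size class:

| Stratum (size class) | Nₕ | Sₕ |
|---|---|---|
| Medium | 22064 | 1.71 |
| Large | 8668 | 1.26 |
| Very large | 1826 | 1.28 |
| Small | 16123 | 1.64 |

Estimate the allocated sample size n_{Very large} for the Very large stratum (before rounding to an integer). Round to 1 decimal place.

31.8

Neyman allocation: nₕ = n·NₕSₕ / Σⱼ NⱼSⱼ.
Σ NⱼSⱼ = 22064·1.71 + 8668·1.26 + 1826·1.28 + 16123·1.64 = 77430.12.
n_{Very large} = 1052·1826·1.28 / 77430.12 = 31.8.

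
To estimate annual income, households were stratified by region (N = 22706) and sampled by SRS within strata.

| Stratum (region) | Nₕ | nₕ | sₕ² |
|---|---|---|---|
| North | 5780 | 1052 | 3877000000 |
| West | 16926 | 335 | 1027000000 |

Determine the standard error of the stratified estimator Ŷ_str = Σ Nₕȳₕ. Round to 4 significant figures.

Var(Ŷ_str) = Σₕ Nₕ²(1 − fₕ)sₕ²/nₕ.
North: 5780²·(1 − 1052/5780)·3877000000/1052 = 1.0071296 × 10^14.
West: 16926²·(1 − 335/16926)·1027000000/335 = 8.6089966 × 10^14.
Sum = 9.6161262 × 10^14.
SE = √(9.6161262 × 10^14) = 3.101 × 10^7.

3.101 × 10^7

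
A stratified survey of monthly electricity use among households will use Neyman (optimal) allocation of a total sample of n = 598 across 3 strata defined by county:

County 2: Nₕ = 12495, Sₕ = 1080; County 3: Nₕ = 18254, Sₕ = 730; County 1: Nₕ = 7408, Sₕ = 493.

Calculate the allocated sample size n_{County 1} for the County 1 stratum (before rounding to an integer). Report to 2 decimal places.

71.67

Neyman allocation: nₕ = n·NₕSₕ / Σⱼ NⱼSⱼ.
Σ NⱼSⱼ = 12495·1080 + 18254·730 + 7408·493 = 3.0472164 × 10^7.
n_{County 1} = 598·7408·493 / (3.0472164 × 10^7) = 71.67.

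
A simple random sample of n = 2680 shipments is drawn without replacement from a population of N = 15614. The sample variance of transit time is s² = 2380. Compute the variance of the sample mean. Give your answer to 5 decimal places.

Under SRS without replacement, Var(ȳ) = (1 − f)·s²/n with f = n/N = 2680/15614 = 0.17164084.
Var(ȳ) = (1 − 0.17164084)·2380/2680 = 0.82835916·0.8880597 = 0.73563239.

0.73563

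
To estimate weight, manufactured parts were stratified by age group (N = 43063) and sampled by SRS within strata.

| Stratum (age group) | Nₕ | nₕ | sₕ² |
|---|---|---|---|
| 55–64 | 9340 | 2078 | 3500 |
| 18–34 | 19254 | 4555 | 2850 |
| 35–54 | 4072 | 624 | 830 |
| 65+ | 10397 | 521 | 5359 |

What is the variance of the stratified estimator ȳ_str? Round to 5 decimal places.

Var(ȳ_str) = Σₕ Wₕ²(1 − fₕ)sₕ²/nₕ with Wₕ = Nₕ/N, N = 43063.
55–64: Wₕ = 0.21689153; term = 0.21689153²·(1 − 0.22248394)·3500/2078 = 0.061605156.
18–34: Wₕ = 0.44711237; term = 0.44711237²·(1 − 0.23657422)·2850/4555 = 0.095489732.
35–54: Wₕ = 0.09455913; term = 0.09455913²·(1 − 0.15324165)·830/624 = 0.010070707.
65+: Wₕ = 0.24143696; term = 0.24143696²·(1 − 0.05011061)·5359/521 = 0.5695431.
Sum = 0.7367087.

0.73671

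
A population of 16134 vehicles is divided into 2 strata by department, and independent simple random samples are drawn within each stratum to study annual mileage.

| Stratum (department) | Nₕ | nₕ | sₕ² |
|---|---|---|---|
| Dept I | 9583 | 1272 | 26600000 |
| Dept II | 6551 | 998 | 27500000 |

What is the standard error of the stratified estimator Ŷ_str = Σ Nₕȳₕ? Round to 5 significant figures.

Var(Ŷ_str) = Σₕ Nₕ²(1 − fₕ)sₕ²/nₕ.
Dept I: 9583²·(1 − 1272/9583)·26600000/1272 = 1.6655179 × 10^12.
Dept II: 6551²·(1 − 998/6551)·27500000/998 = 1.0023916 × 10^12.
Sum = 2.6679095 × 10^12.
SE = √(2.6679095 × 10^12) = 1.6334 × 10^6.

1.6334 × 10^6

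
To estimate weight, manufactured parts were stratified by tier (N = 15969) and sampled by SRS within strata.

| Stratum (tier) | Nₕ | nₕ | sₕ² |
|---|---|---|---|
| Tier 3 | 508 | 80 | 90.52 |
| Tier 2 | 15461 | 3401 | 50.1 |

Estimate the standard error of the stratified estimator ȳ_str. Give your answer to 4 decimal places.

0.1083

Var(ȳ_str) = Σₕ Wₕ²(1 − fₕ)sₕ²/nₕ with Wₕ = Nₕ/N, N = 15969.
Tier 3: Wₕ = 0.03181164; term = 0.03181164²·(1 − 0.15748031)·90.52/80 = 9.6473181 × 10^-4.
Tier 2: Wₕ = 0.96818836; term = 0.96818836²·(1 − 0.21997283)·50.1/3401 = 0.010771112.
Sum = 0.011735844.
SE = √(0.011735844) = 0.1083.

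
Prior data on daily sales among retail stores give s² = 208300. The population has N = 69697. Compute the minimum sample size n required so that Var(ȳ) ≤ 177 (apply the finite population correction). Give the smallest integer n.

1158

Without fpc, n₀ = s²/D = 208300/177 = 1176.8362.
With fpc, (1 − n/N)·s²/n ≤ D requires n ≥ n₀/(1 + n₀/N) = 1176.8362/(1 + 1176.8362/69697) = 1157.2952.
Rounding up, n = 1158.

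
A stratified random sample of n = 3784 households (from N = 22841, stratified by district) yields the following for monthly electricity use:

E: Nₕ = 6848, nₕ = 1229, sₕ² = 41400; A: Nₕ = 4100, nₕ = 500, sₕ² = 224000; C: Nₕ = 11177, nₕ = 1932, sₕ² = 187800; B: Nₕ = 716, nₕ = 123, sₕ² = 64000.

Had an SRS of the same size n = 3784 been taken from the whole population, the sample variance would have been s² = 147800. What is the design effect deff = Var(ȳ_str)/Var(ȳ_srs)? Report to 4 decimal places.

Var(ȳ_str) = Σ Wₕ²(1−fₕ)sₕ²/nₕ with Wₕ = Nₕ/22841:
  E: (6848/22841)²·(1−1229/6848)·41400/1229 = 2.4845115
  A: (4100/22841)²·(1−500/4100)·224000/500 = 12.674597
  C: (11177/22841)²·(1−1932/11177)·187800/1932 = 19.252645
  B: (716/22841)²·(1−123/716)·64000/123 = 0.42345996
  → Var(ȳ_str) = 34.835213.
Var(ȳ_srs) = (1 − 3784/22841)·147800/3784 = 32.588377.
deff = 34.835213 / 32.588377 = 1.0689.

1.0689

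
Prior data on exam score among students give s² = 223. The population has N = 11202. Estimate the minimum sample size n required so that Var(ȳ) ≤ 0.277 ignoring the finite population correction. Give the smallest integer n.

Without fpc, n₀ = s²/D = 223/0.277 = 805.0542.
Rounding up, n = 806.

806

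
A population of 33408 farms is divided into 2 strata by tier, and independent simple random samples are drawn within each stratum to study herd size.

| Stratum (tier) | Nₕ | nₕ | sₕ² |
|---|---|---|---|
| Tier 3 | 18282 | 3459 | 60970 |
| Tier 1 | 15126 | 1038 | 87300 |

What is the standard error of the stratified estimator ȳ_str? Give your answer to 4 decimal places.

4.5097

Var(ȳ_str) = Σₕ Wₕ²(1 − fₕ)sₕ²/nₕ with Wₕ = Nₕ/N, N = 33408.
Tier 3: Wₕ = 0.54723420; term = 0.54723420²·(1 − 0.18920249)·60970/3459 = 4.27981.
Tier 1: Wₕ = 0.45276580; term = 0.45276580²·(1 − 0.06862356)·87300/1038 = 16.057923.
Sum = 20.337733.
SE = √(20.337733) = 4.5097.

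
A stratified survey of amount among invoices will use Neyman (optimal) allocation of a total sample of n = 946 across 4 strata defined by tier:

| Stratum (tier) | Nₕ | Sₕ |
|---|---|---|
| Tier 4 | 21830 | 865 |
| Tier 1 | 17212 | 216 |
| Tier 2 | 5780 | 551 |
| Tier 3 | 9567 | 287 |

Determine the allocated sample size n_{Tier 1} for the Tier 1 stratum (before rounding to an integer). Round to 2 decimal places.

123.27

Neyman allocation: nₕ = n·NₕSₕ / Σⱼ NⱼSⱼ.
Σ NⱼSⱼ = 21830·865 + 17212·216 + 5780·551 + 9567·287 = 2.8531251 × 10^7.
n_{Tier 1} = 946·17212·216 / (2.8531251 × 10^7) = 123.27.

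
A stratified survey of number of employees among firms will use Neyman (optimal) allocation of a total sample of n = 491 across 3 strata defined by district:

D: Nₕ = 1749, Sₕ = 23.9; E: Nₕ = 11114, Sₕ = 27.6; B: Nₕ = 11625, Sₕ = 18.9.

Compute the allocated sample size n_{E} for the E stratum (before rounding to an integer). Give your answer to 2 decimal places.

265.04

Neyman allocation: nₕ = n·NₕSₕ / Σⱼ NⱼSⱼ.
Σ NⱼSⱼ = 1749·23.9 + 11114·27.6 + 11625·18.9 = 568260.
n_{E} = 491·11114·27.6 / 568260 = 265.04.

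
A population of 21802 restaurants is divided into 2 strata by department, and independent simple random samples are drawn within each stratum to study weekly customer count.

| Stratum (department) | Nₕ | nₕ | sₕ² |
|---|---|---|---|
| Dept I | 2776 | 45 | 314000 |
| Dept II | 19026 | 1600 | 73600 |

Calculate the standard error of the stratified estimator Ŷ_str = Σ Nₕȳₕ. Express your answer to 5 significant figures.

Var(Ŷ_str) = Σₕ Nₕ²(1 − fₕ)sₕ²/nₕ.
Dept I: 2776²·(1 − 45/2776)·314000/45 = 5.290032 × 10^10.
Dept II: 19026²·(1 − 1600/19026)·73600/1600 = 1.5251165 × 10^10.
Sum = 6.8151485 × 10^10.
SE = √(6.8151485 × 10^10) = 261060.

261060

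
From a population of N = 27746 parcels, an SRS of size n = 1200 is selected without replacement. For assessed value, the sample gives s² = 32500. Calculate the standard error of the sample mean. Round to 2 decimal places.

Under SRS without replacement, Var(ȳ) = (1 − f)·s²/n with f = n/N = 1200/27746 = 0.04324948.
Var(ȳ) = (1 − 0.04324948)·32500/1200 = 0.95675052·27.083333 = 25.911993.
SE(ȳ) = √(25.911993) = 5.09.

5.09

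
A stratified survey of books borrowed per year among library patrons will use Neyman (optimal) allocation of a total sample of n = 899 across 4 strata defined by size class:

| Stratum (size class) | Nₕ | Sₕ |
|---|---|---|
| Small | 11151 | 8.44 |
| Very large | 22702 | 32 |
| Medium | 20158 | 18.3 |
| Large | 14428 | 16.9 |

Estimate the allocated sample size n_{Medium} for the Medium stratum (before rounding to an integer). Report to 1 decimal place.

Neyman allocation: nₕ = n·NₕSₕ / Σⱼ NⱼSⱼ.
Σ NⱼSⱼ = 11151·8.44 + 22702·32 + 20158·18.3 + 14428·16.9 = 1.433303 × 10^6.
n_{Medium} = 899·20158·18.3 / (1.433303 × 10^6) = 231.4.

231.4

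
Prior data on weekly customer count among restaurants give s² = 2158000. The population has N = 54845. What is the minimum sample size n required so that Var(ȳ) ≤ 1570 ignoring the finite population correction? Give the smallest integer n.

Without fpc, n₀ = s²/D = 2158000/1570 = 1374.5223.
Rounding up, n = 1375.

1375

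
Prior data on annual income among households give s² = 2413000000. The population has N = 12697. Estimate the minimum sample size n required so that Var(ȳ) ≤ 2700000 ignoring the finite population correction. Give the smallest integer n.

894

Without fpc, n₀ = s²/D = 2413000000/2700000 = 893.7037.
Rounding up, n = 894.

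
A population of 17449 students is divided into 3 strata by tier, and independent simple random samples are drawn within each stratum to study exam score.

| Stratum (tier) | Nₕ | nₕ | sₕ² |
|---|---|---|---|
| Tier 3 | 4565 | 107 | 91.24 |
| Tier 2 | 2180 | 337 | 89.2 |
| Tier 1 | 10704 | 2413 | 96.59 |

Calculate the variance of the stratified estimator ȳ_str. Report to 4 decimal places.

Var(ȳ_str) = Σₕ Wₕ²(1 − fₕ)sₕ²/nₕ with Wₕ = Nₕ/N, N = 17449.
Tier 3: Wₕ = 0.26161958; term = 0.26161958²·(1 − 0.02343921)·91.24/107 = 0.056995591.
Tier 2: Wₕ = 0.12493553; term = 0.12493553²·(1 − 0.15458716)·89.2/337 = 0.0034928159.
Tier 1: Wₕ = 0.61344490; term = 0.61344490²·(1 − 0.22542975)·96.59/2413 = 0.011667741.
Sum = 0.072156148.

0.0722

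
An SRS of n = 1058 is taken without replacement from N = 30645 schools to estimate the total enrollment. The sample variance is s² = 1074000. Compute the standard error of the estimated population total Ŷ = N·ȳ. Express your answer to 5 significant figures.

959380

Var(Ŷ) = N²·Var(ȳ) = N²·(1 − n/N)·s²/n.
f = 1058/30645 = 0.03452439; Var(ȳ) = 0.96547561·1074000/1058 = 980.07637.
Var(Ŷ) = 30645² · 980.07637 = 9.2040542 × 10^11.
SE(Ŷ) = √(9.2040542 × 10^11) = 959380.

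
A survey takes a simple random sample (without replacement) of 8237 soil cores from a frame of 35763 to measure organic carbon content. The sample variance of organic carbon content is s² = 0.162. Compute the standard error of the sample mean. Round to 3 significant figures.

0.00389

Under SRS without replacement, Var(ȳ) = (1 − f)·s²/n with f = n/N = 8237/35763 = 0.23032184.
Var(ȳ) = (1 − 0.23032184)·0.162/8237 = 0.76967816·1.9667355 × 10^-5 = 1.5137533 × 10^-5.
SE(ȳ) = √(1.5137533 × 10^-5) = 0.00389.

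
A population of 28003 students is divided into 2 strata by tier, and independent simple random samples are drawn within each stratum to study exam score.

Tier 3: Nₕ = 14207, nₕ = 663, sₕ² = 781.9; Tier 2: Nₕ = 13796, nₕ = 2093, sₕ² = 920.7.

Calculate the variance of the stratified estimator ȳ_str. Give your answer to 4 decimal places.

0.3800

Var(ȳ_str) = Σₕ Wₕ²(1 − fₕ)sₕ²/nₕ with Wₕ = Nₕ/N, N = 28003.
Tier 3: Wₕ = 0.50733850; term = 0.50733850²·(1 − 0.04666714)·781.9/663 = 0.28938625.
Tier 2: Wₕ = 0.49266150; term = 0.49266150²·(1 − 0.15171064)·920.7/2093 = 0.090571213.
Sum = 0.37995746.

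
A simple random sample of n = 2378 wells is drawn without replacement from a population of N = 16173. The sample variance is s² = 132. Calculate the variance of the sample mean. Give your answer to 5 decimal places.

0.04735

Under SRS without replacement, Var(ȳ) = (1 − f)·s²/n with f = n/N = 2378/16173 = 0.14703518.
Var(ȳ) = (1 − 0.14703518)·132/2378 = 0.85296482·0.055508831 = 0.04734708.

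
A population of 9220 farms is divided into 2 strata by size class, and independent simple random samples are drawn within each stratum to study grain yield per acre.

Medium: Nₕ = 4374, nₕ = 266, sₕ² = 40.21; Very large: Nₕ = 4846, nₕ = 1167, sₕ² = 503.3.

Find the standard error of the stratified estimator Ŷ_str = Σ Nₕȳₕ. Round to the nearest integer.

3226

Var(Ŷ_str) = Σₕ Nₕ²(1 − fₕ)sₕ²/nₕ.
Medium: 4374²·(1 − 266/4374)·40.21/266 = 2.7161994 × 10^6.
Very large: 4846²·(1 − 1167/4846)·503.3/1167 = 7.6889896 × 10^6.
Sum = 1.0405189 × 10^7.
SE = √(1.0405189 × 10^7) = 3226.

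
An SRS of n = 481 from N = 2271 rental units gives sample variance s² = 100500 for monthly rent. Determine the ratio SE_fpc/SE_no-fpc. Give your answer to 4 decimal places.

f = n/N = 481/2271 = 0.21180097.
SE_no-fpc = √(s²/n) = 14.454747; SE_fpc = √((1−f)s²/n) = 12.833007.
Ratio = √(1−f) = 0.88780574.

0.8878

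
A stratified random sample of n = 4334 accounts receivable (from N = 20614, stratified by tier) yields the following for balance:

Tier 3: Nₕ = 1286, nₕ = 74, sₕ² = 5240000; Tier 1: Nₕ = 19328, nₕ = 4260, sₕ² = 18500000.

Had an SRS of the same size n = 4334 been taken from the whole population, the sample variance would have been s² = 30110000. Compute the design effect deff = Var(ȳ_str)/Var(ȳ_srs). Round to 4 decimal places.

Var(ȳ_str) = Σ Wₕ²(1−fₕ)sₕ²/nₕ with Wₕ = Nₕ/20614:
  Tier 3: (1286/20614)²·(1−74/1286)·5240000/74 = 259.7279
  Tier 1: (19328/20614)²·(1−4260/19328)·18500000/4260 = 2976.3234
  → Var(ȳ_str) = 3236.0513.
Var(ȳ_srs) = (1 − 4334/20614)·30110000/4334 = 5486.7349.
deff = 3236.0513 / 5486.7349 = 0.5898.

0.5898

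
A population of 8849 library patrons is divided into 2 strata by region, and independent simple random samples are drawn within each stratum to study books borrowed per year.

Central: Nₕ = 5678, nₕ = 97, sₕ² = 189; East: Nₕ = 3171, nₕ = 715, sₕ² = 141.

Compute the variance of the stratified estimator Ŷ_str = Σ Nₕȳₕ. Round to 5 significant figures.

Var(Ŷ_str) = Σₕ Nₕ²(1 − fₕ)sₕ²/nₕ.
Central: 5678²·(1 − 97/5678)·189/97 = 6.1744387 × 10^7.
East: 3171²·(1 − 715/3171)·141/715 = 1.5358107 × 10^6.
Sum = 6.3280198 × 10^7.

6.3280 × 10^7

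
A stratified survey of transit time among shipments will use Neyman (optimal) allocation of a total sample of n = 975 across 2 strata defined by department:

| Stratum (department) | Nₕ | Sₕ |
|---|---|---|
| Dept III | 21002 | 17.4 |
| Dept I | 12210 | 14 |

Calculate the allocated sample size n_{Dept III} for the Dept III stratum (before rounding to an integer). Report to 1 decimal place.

Neyman allocation: nₕ = n·NₕSₕ / Σⱼ NⱼSⱼ.
Σ NⱼSⱼ = 21002·17.4 + 12210·14 = 536374.8.
n_{Dept III} = 975·21002·17.4 / 536374.8 = 664.3.

664.3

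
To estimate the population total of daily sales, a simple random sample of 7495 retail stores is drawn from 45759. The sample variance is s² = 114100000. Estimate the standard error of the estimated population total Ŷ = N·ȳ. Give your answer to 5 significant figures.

Var(Ŷ) = N²·Var(ȳ) = N²·(1 − n/N)·s²/n.
f = 7495/45759 = 0.16379292; Var(ȳ) = 0.83620708·114100000/7495 = 12729.984.
Var(Ŷ) = 45759² · 12729.984 = 2.6655136 × 10^13.
SE(Ŷ) = √(2.6655136 × 10^13) = 5.1629 × 10^6.

5.1629 × 10^6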